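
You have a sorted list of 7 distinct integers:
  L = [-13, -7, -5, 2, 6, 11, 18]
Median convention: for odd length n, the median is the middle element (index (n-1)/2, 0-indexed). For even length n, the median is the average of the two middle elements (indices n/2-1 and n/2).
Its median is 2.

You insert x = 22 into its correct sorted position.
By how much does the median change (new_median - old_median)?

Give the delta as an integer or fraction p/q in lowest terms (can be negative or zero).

Answer: 2

Derivation:
Old median = 2
After inserting x = 22: new sorted = [-13, -7, -5, 2, 6, 11, 18, 22]
New median = 4
Delta = 4 - 2 = 2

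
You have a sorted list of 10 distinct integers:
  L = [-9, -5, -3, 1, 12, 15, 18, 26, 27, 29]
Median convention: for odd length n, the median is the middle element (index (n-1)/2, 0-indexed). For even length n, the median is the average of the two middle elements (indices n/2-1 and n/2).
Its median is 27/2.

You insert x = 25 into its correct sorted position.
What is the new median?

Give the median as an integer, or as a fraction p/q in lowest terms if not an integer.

Old list (sorted, length 10): [-9, -5, -3, 1, 12, 15, 18, 26, 27, 29]
Old median = 27/2
Insert x = 25
Old length even (10). Middle pair: indices 4,5 = 12,15.
New length odd (11). New median = single middle element.
x = 25: 7 elements are < x, 3 elements are > x.
New sorted list: [-9, -5, -3, 1, 12, 15, 18, 25, 26, 27, 29]
New median = 15

Answer: 15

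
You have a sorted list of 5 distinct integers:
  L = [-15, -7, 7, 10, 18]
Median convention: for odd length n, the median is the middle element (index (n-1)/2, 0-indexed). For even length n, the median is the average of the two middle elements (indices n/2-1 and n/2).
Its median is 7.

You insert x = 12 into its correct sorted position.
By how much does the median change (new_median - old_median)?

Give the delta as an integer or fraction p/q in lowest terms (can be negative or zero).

Old median = 7
After inserting x = 12: new sorted = [-15, -7, 7, 10, 12, 18]
New median = 17/2
Delta = 17/2 - 7 = 3/2

Answer: 3/2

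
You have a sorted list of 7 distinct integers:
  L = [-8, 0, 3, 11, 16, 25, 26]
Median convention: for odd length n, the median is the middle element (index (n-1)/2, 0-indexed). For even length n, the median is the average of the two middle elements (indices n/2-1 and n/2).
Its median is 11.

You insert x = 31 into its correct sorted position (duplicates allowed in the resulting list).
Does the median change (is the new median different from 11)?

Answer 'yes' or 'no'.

Answer: yes

Derivation:
Old median = 11
Insert x = 31
New median = 27/2
Changed? yes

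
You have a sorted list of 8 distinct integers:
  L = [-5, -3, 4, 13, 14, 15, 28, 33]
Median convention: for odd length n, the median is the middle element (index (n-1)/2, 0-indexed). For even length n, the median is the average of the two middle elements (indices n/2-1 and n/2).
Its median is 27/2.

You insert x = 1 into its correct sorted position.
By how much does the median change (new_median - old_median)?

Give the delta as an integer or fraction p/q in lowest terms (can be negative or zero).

Answer: -1/2

Derivation:
Old median = 27/2
After inserting x = 1: new sorted = [-5, -3, 1, 4, 13, 14, 15, 28, 33]
New median = 13
Delta = 13 - 27/2 = -1/2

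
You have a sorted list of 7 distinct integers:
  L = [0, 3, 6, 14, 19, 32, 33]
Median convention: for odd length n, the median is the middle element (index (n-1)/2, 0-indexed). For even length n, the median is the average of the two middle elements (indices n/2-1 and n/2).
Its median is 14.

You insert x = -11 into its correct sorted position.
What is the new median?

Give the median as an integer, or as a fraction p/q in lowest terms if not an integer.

Answer: 10

Derivation:
Old list (sorted, length 7): [0, 3, 6, 14, 19, 32, 33]
Old median = 14
Insert x = -11
Old length odd (7). Middle was index 3 = 14.
New length even (8). New median = avg of two middle elements.
x = -11: 0 elements are < x, 7 elements are > x.
New sorted list: [-11, 0, 3, 6, 14, 19, 32, 33]
New median = 10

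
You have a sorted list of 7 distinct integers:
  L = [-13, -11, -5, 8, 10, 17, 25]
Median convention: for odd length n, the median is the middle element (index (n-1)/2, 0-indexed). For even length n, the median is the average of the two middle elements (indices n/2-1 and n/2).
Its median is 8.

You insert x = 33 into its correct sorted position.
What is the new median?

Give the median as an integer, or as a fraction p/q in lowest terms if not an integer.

Old list (sorted, length 7): [-13, -11, -5, 8, 10, 17, 25]
Old median = 8
Insert x = 33
Old length odd (7). Middle was index 3 = 8.
New length even (8). New median = avg of two middle elements.
x = 33: 7 elements are < x, 0 elements are > x.
New sorted list: [-13, -11, -5, 8, 10, 17, 25, 33]
New median = 9

Answer: 9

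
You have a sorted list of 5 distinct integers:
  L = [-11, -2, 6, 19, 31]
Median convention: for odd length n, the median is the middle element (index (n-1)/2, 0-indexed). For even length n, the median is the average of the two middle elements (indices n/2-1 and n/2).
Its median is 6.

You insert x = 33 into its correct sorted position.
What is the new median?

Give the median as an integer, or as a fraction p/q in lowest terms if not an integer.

Answer: 25/2

Derivation:
Old list (sorted, length 5): [-11, -2, 6, 19, 31]
Old median = 6
Insert x = 33
Old length odd (5). Middle was index 2 = 6.
New length even (6). New median = avg of two middle elements.
x = 33: 5 elements are < x, 0 elements are > x.
New sorted list: [-11, -2, 6, 19, 31, 33]
New median = 25/2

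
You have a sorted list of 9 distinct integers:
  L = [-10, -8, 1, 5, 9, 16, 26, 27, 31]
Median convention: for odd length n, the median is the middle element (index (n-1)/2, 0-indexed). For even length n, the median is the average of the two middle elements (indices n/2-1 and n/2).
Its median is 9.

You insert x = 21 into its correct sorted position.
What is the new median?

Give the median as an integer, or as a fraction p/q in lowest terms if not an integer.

Answer: 25/2

Derivation:
Old list (sorted, length 9): [-10, -8, 1, 5, 9, 16, 26, 27, 31]
Old median = 9
Insert x = 21
Old length odd (9). Middle was index 4 = 9.
New length even (10). New median = avg of two middle elements.
x = 21: 6 elements are < x, 3 elements are > x.
New sorted list: [-10, -8, 1, 5, 9, 16, 21, 26, 27, 31]
New median = 25/2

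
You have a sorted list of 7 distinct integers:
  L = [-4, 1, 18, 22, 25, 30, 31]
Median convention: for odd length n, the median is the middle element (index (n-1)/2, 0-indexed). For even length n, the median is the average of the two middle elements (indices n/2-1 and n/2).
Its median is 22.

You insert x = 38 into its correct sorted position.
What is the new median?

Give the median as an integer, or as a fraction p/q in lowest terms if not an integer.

Answer: 47/2

Derivation:
Old list (sorted, length 7): [-4, 1, 18, 22, 25, 30, 31]
Old median = 22
Insert x = 38
Old length odd (7). Middle was index 3 = 22.
New length even (8). New median = avg of two middle elements.
x = 38: 7 elements are < x, 0 elements are > x.
New sorted list: [-4, 1, 18, 22, 25, 30, 31, 38]
New median = 47/2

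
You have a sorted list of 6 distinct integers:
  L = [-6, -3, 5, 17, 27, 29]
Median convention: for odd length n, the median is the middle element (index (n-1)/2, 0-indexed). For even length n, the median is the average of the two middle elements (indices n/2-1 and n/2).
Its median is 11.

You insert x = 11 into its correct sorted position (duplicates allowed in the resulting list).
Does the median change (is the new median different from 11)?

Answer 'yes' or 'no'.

Answer: no

Derivation:
Old median = 11
Insert x = 11
New median = 11
Changed? no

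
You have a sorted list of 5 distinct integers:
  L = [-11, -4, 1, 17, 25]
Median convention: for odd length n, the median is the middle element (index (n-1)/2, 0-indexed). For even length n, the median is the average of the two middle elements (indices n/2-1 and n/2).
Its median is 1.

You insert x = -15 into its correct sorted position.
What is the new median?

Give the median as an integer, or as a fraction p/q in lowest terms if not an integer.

Answer: -3/2

Derivation:
Old list (sorted, length 5): [-11, -4, 1, 17, 25]
Old median = 1
Insert x = -15
Old length odd (5). Middle was index 2 = 1.
New length even (6). New median = avg of two middle elements.
x = -15: 0 elements are < x, 5 elements are > x.
New sorted list: [-15, -11, -4, 1, 17, 25]
New median = -3/2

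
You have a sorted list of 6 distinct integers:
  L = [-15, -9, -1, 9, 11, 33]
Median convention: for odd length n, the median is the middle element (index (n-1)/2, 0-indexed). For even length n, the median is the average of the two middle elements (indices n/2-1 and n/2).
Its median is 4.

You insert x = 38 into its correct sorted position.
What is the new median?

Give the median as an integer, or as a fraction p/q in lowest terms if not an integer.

Old list (sorted, length 6): [-15, -9, -1, 9, 11, 33]
Old median = 4
Insert x = 38
Old length even (6). Middle pair: indices 2,3 = -1,9.
New length odd (7). New median = single middle element.
x = 38: 6 elements are < x, 0 elements are > x.
New sorted list: [-15, -9, -1, 9, 11, 33, 38]
New median = 9

Answer: 9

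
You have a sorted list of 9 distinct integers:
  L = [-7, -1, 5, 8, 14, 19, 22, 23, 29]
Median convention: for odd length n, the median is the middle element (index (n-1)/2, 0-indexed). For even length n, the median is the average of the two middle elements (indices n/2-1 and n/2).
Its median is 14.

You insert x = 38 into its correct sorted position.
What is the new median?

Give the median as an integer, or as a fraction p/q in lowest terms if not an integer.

Old list (sorted, length 9): [-7, -1, 5, 8, 14, 19, 22, 23, 29]
Old median = 14
Insert x = 38
Old length odd (9). Middle was index 4 = 14.
New length even (10). New median = avg of two middle elements.
x = 38: 9 elements are < x, 0 elements are > x.
New sorted list: [-7, -1, 5, 8, 14, 19, 22, 23, 29, 38]
New median = 33/2

Answer: 33/2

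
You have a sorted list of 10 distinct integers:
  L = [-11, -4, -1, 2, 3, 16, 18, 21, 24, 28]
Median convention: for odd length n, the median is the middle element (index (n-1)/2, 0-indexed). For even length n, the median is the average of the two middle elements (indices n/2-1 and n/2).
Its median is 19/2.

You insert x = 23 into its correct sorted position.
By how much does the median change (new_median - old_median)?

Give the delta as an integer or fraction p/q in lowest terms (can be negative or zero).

Old median = 19/2
After inserting x = 23: new sorted = [-11, -4, -1, 2, 3, 16, 18, 21, 23, 24, 28]
New median = 16
Delta = 16 - 19/2 = 13/2

Answer: 13/2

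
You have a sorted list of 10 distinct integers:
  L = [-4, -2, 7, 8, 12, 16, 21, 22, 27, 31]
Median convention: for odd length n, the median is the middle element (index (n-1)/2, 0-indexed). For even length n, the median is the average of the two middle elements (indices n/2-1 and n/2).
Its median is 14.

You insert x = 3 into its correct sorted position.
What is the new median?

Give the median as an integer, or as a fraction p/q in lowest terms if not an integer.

Old list (sorted, length 10): [-4, -2, 7, 8, 12, 16, 21, 22, 27, 31]
Old median = 14
Insert x = 3
Old length even (10). Middle pair: indices 4,5 = 12,16.
New length odd (11). New median = single middle element.
x = 3: 2 elements are < x, 8 elements are > x.
New sorted list: [-4, -2, 3, 7, 8, 12, 16, 21, 22, 27, 31]
New median = 12

Answer: 12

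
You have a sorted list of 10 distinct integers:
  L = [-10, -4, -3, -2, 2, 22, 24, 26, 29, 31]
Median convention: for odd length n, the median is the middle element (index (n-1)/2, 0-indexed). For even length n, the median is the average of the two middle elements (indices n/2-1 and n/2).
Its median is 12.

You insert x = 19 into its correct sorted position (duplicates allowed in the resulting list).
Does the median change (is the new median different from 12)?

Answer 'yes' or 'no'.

Answer: yes

Derivation:
Old median = 12
Insert x = 19
New median = 19
Changed? yes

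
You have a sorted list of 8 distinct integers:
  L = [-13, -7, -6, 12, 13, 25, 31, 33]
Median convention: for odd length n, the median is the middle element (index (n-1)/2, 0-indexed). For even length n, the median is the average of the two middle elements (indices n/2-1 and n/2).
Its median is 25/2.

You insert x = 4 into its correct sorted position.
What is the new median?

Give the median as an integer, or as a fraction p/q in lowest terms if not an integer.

Old list (sorted, length 8): [-13, -7, -6, 12, 13, 25, 31, 33]
Old median = 25/2
Insert x = 4
Old length even (8). Middle pair: indices 3,4 = 12,13.
New length odd (9). New median = single middle element.
x = 4: 3 elements are < x, 5 elements are > x.
New sorted list: [-13, -7, -6, 4, 12, 13, 25, 31, 33]
New median = 12

Answer: 12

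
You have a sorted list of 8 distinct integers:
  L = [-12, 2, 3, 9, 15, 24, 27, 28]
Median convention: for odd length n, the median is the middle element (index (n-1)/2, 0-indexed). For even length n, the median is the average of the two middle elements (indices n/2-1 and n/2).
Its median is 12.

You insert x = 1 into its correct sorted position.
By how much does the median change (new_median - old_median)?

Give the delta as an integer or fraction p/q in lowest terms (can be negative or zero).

Answer: -3

Derivation:
Old median = 12
After inserting x = 1: new sorted = [-12, 1, 2, 3, 9, 15, 24, 27, 28]
New median = 9
Delta = 9 - 12 = -3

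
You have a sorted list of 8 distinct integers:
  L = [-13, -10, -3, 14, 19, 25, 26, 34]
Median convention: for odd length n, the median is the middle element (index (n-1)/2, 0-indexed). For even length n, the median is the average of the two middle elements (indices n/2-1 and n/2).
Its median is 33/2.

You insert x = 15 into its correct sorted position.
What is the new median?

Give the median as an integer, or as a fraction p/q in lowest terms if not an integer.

Answer: 15

Derivation:
Old list (sorted, length 8): [-13, -10, -3, 14, 19, 25, 26, 34]
Old median = 33/2
Insert x = 15
Old length even (8). Middle pair: indices 3,4 = 14,19.
New length odd (9). New median = single middle element.
x = 15: 4 elements are < x, 4 elements are > x.
New sorted list: [-13, -10, -3, 14, 15, 19, 25, 26, 34]
New median = 15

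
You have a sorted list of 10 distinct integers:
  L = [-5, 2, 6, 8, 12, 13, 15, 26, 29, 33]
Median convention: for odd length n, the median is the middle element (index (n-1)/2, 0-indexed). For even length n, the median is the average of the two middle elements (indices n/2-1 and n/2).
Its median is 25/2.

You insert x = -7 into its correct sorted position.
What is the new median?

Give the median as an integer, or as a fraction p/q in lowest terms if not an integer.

Old list (sorted, length 10): [-5, 2, 6, 8, 12, 13, 15, 26, 29, 33]
Old median = 25/2
Insert x = -7
Old length even (10). Middle pair: indices 4,5 = 12,13.
New length odd (11). New median = single middle element.
x = -7: 0 elements are < x, 10 elements are > x.
New sorted list: [-7, -5, 2, 6, 8, 12, 13, 15, 26, 29, 33]
New median = 12

Answer: 12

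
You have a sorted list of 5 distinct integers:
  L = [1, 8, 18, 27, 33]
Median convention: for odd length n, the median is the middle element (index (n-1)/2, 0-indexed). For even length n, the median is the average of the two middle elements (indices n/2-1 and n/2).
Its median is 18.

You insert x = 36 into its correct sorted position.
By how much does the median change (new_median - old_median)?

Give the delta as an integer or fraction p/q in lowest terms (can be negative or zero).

Answer: 9/2

Derivation:
Old median = 18
After inserting x = 36: new sorted = [1, 8, 18, 27, 33, 36]
New median = 45/2
Delta = 45/2 - 18 = 9/2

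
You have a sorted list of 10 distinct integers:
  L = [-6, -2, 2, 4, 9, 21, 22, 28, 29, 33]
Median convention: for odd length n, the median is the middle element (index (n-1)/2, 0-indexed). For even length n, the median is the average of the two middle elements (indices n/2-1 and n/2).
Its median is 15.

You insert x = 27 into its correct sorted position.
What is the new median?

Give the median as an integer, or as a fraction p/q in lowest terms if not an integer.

Old list (sorted, length 10): [-6, -2, 2, 4, 9, 21, 22, 28, 29, 33]
Old median = 15
Insert x = 27
Old length even (10). Middle pair: indices 4,5 = 9,21.
New length odd (11). New median = single middle element.
x = 27: 7 elements are < x, 3 elements are > x.
New sorted list: [-6, -2, 2, 4, 9, 21, 22, 27, 28, 29, 33]
New median = 21

Answer: 21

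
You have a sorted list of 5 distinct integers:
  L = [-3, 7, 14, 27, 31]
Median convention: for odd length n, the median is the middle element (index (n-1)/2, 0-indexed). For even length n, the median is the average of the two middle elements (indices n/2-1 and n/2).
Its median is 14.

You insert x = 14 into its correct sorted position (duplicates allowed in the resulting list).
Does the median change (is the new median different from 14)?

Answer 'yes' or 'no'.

Answer: no

Derivation:
Old median = 14
Insert x = 14
New median = 14
Changed? no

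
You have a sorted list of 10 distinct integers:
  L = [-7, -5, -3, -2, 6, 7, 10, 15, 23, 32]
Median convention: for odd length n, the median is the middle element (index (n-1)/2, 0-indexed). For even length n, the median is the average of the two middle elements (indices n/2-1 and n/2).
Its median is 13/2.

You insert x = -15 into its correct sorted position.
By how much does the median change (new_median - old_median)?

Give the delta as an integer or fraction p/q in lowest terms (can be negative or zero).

Answer: -1/2

Derivation:
Old median = 13/2
After inserting x = -15: new sorted = [-15, -7, -5, -3, -2, 6, 7, 10, 15, 23, 32]
New median = 6
Delta = 6 - 13/2 = -1/2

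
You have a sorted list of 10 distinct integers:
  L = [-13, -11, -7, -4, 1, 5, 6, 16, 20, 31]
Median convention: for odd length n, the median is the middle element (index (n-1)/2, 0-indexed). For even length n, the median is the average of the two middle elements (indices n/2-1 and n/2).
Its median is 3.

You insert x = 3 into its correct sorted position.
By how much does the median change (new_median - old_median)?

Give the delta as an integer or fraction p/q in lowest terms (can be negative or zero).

Answer: 0

Derivation:
Old median = 3
After inserting x = 3: new sorted = [-13, -11, -7, -4, 1, 3, 5, 6, 16, 20, 31]
New median = 3
Delta = 3 - 3 = 0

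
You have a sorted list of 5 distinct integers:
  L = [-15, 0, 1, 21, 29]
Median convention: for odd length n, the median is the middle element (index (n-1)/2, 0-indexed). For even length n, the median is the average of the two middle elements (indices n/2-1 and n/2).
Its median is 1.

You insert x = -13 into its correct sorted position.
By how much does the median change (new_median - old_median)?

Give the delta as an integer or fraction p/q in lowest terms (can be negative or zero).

Answer: -1/2

Derivation:
Old median = 1
After inserting x = -13: new sorted = [-15, -13, 0, 1, 21, 29]
New median = 1/2
Delta = 1/2 - 1 = -1/2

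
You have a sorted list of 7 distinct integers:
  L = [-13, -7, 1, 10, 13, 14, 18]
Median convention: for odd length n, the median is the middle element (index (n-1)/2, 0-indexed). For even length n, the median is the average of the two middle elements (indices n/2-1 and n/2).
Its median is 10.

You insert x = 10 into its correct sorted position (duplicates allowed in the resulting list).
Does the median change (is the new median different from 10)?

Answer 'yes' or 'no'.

Answer: no

Derivation:
Old median = 10
Insert x = 10
New median = 10
Changed? no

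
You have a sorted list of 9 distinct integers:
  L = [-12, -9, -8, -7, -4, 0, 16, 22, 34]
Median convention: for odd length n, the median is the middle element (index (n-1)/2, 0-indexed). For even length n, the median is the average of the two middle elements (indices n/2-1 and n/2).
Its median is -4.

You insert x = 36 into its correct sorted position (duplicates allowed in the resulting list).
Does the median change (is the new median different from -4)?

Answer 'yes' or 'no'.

Old median = -4
Insert x = 36
New median = -2
Changed? yes

Answer: yes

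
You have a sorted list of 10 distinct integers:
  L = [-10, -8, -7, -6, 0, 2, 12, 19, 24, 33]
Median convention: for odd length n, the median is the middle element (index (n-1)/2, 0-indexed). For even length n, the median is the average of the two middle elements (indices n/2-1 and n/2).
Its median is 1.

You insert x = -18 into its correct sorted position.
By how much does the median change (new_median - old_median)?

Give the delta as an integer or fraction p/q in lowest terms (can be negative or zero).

Answer: -1

Derivation:
Old median = 1
After inserting x = -18: new sorted = [-18, -10, -8, -7, -6, 0, 2, 12, 19, 24, 33]
New median = 0
Delta = 0 - 1 = -1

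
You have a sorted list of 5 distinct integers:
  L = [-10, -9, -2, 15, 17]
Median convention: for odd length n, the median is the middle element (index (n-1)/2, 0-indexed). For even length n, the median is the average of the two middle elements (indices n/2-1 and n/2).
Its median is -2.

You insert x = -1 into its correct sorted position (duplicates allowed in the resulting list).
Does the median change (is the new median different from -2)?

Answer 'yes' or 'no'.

Old median = -2
Insert x = -1
New median = -3/2
Changed? yes

Answer: yes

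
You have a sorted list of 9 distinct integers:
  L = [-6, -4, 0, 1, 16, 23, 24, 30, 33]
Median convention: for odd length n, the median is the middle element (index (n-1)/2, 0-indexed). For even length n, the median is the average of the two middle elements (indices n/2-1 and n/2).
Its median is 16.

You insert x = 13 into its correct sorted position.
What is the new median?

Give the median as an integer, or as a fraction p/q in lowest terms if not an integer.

Old list (sorted, length 9): [-6, -4, 0, 1, 16, 23, 24, 30, 33]
Old median = 16
Insert x = 13
Old length odd (9). Middle was index 4 = 16.
New length even (10). New median = avg of two middle elements.
x = 13: 4 elements are < x, 5 elements are > x.
New sorted list: [-6, -4, 0, 1, 13, 16, 23, 24, 30, 33]
New median = 29/2

Answer: 29/2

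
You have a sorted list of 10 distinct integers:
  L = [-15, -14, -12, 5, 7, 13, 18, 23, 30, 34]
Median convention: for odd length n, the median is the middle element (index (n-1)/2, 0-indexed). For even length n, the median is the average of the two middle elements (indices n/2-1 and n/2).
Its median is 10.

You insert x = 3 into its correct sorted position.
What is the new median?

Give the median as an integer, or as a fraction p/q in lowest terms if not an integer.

Answer: 7

Derivation:
Old list (sorted, length 10): [-15, -14, -12, 5, 7, 13, 18, 23, 30, 34]
Old median = 10
Insert x = 3
Old length even (10). Middle pair: indices 4,5 = 7,13.
New length odd (11). New median = single middle element.
x = 3: 3 elements are < x, 7 elements are > x.
New sorted list: [-15, -14, -12, 3, 5, 7, 13, 18, 23, 30, 34]
New median = 7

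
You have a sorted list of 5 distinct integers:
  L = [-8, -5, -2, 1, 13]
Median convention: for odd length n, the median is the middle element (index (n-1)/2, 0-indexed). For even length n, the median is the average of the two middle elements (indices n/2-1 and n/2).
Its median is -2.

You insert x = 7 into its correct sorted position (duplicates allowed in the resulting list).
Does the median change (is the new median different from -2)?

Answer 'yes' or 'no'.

Old median = -2
Insert x = 7
New median = -1/2
Changed? yes

Answer: yes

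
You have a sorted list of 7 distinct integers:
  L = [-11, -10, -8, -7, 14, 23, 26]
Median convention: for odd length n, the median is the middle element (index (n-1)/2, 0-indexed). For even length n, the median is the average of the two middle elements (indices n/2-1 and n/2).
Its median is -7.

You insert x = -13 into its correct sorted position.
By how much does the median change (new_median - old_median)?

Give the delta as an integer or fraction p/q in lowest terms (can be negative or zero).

Old median = -7
After inserting x = -13: new sorted = [-13, -11, -10, -8, -7, 14, 23, 26]
New median = -15/2
Delta = -15/2 - -7 = -1/2

Answer: -1/2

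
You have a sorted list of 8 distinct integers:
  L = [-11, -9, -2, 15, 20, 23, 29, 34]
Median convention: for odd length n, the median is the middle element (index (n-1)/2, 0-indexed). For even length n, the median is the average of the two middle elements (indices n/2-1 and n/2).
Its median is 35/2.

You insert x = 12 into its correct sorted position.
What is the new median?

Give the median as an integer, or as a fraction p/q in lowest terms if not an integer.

Old list (sorted, length 8): [-11, -9, -2, 15, 20, 23, 29, 34]
Old median = 35/2
Insert x = 12
Old length even (8). Middle pair: indices 3,4 = 15,20.
New length odd (9). New median = single middle element.
x = 12: 3 elements are < x, 5 elements are > x.
New sorted list: [-11, -9, -2, 12, 15, 20, 23, 29, 34]
New median = 15

Answer: 15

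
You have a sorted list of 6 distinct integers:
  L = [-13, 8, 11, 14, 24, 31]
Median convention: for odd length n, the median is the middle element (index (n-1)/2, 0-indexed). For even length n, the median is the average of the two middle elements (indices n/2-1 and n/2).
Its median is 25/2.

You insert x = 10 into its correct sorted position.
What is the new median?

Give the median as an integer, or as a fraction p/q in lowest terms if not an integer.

Old list (sorted, length 6): [-13, 8, 11, 14, 24, 31]
Old median = 25/2
Insert x = 10
Old length even (6). Middle pair: indices 2,3 = 11,14.
New length odd (7). New median = single middle element.
x = 10: 2 elements are < x, 4 elements are > x.
New sorted list: [-13, 8, 10, 11, 14, 24, 31]
New median = 11

Answer: 11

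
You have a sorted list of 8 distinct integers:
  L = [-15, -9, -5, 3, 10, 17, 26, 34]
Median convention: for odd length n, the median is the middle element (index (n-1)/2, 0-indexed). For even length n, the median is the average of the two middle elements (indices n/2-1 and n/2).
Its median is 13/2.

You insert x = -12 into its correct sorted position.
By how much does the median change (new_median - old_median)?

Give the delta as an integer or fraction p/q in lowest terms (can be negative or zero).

Answer: -7/2

Derivation:
Old median = 13/2
After inserting x = -12: new sorted = [-15, -12, -9, -5, 3, 10, 17, 26, 34]
New median = 3
Delta = 3 - 13/2 = -7/2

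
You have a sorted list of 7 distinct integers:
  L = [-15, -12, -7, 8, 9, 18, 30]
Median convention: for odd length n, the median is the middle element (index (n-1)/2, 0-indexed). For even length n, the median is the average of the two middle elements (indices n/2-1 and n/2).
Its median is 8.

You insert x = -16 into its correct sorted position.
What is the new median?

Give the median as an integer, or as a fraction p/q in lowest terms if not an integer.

Answer: 1/2

Derivation:
Old list (sorted, length 7): [-15, -12, -7, 8, 9, 18, 30]
Old median = 8
Insert x = -16
Old length odd (7). Middle was index 3 = 8.
New length even (8). New median = avg of two middle elements.
x = -16: 0 elements are < x, 7 elements are > x.
New sorted list: [-16, -15, -12, -7, 8, 9, 18, 30]
New median = 1/2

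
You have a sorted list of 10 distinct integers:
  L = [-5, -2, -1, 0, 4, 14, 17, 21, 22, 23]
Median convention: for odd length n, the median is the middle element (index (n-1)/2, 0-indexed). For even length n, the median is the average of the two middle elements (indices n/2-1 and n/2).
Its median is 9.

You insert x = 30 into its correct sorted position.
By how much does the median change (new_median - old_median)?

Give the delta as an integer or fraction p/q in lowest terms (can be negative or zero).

Old median = 9
After inserting x = 30: new sorted = [-5, -2, -1, 0, 4, 14, 17, 21, 22, 23, 30]
New median = 14
Delta = 14 - 9 = 5

Answer: 5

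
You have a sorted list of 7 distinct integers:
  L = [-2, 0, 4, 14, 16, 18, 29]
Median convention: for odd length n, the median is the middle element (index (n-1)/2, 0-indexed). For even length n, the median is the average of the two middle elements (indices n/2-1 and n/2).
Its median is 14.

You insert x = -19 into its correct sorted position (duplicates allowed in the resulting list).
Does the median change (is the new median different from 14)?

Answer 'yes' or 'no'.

Answer: yes

Derivation:
Old median = 14
Insert x = -19
New median = 9
Changed? yes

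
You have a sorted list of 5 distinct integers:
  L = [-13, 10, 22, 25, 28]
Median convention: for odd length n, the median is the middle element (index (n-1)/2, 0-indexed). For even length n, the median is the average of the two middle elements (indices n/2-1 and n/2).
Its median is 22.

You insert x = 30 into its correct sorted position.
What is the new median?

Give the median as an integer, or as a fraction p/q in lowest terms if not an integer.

Answer: 47/2

Derivation:
Old list (sorted, length 5): [-13, 10, 22, 25, 28]
Old median = 22
Insert x = 30
Old length odd (5). Middle was index 2 = 22.
New length even (6). New median = avg of two middle elements.
x = 30: 5 elements are < x, 0 elements are > x.
New sorted list: [-13, 10, 22, 25, 28, 30]
New median = 47/2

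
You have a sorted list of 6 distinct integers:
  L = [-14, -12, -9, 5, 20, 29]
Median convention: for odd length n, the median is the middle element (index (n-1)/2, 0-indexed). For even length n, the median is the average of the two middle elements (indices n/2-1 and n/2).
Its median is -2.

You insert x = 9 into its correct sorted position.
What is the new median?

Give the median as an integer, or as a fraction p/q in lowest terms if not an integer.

Old list (sorted, length 6): [-14, -12, -9, 5, 20, 29]
Old median = -2
Insert x = 9
Old length even (6). Middle pair: indices 2,3 = -9,5.
New length odd (7). New median = single middle element.
x = 9: 4 elements are < x, 2 elements are > x.
New sorted list: [-14, -12, -9, 5, 9, 20, 29]
New median = 5

Answer: 5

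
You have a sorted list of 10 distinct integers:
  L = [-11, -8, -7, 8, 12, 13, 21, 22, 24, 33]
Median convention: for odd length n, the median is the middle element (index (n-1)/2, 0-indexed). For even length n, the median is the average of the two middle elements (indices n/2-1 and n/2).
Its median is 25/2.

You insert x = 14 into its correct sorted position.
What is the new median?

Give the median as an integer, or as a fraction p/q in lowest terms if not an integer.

Old list (sorted, length 10): [-11, -8, -7, 8, 12, 13, 21, 22, 24, 33]
Old median = 25/2
Insert x = 14
Old length even (10). Middle pair: indices 4,5 = 12,13.
New length odd (11). New median = single middle element.
x = 14: 6 elements are < x, 4 elements are > x.
New sorted list: [-11, -8, -7, 8, 12, 13, 14, 21, 22, 24, 33]
New median = 13

Answer: 13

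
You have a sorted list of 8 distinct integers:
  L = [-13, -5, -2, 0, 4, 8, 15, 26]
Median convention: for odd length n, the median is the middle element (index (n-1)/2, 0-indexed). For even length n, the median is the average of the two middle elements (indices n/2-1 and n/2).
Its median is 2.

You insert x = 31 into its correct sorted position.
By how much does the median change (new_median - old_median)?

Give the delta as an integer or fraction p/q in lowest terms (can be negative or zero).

Old median = 2
After inserting x = 31: new sorted = [-13, -5, -2, 0, 4, 8, 15, 26, 31]
New median = 4
Delta = 4 - 2 = 2

Answer: 2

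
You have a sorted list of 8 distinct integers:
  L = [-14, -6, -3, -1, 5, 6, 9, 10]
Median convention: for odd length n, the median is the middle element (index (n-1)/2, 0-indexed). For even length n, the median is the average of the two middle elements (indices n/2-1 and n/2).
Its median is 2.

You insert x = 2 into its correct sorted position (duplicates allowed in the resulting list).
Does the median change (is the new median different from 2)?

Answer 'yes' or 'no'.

Old median = 2
Insert x = 2
New median = 2
Changed? no

Answer: no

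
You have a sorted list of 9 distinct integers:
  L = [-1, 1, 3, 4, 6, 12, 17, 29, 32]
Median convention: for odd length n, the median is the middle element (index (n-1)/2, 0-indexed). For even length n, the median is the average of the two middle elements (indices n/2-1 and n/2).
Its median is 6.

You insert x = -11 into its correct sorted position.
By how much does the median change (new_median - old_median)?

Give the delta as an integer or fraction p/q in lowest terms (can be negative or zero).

Answer: -1

Derivation:
Old median = 6
After inserting x = -11: new sorted = [-11, -1, 1, 3, 4, 6, 12, 17, 29, 32]
New median = 5
Delta = 5 - 6 = -1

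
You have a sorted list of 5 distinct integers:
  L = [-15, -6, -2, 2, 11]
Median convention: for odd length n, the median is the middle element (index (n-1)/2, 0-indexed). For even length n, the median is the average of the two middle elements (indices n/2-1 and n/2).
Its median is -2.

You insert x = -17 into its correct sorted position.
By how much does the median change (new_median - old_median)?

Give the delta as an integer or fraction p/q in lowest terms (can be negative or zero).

Answer: -2

Derivation:
Old median = -2
After inserting x = -17: new sorted = [-17, -15, -6, -2, 2, 11]
New median = -4
Delta = -4 - -2 = -2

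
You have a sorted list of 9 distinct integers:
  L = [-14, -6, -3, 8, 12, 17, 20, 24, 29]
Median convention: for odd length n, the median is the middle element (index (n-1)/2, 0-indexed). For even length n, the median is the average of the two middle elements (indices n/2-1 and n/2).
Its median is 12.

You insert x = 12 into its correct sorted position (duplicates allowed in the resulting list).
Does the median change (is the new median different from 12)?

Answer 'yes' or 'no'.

Answer: no

Derivation:
Old median = 12
Insert x = 12
New median = 12
Changed? no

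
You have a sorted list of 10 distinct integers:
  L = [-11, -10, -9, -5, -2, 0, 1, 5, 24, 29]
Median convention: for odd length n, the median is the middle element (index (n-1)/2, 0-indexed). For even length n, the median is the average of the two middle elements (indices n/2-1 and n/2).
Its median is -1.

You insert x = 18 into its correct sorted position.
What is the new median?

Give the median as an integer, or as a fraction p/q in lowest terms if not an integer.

Answer: 0

Derivation:
Old list (sorted, length 10): [-11, -10, -9, -5, -2, 0, 1, 5, 24, 29]
Old median = -1
Insert x = 18
Old length even (10). Middle pair: indices 4,5 = -2,0.
New length odd (11). New median = single middle element.
x = 18: 8 elements are < x, 2 elements are > x.
New sorted list: [-11, -10, -9, -5, -2, 0, 1, 5, 18, 24, 29]
New median = 0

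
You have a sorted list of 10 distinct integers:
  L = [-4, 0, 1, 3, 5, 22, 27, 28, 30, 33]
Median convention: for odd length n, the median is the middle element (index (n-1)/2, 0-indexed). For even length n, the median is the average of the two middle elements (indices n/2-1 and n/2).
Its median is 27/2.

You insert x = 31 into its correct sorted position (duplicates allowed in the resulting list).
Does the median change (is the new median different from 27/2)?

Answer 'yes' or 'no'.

Old median = 27/2
Insert x = 31
New median = 22
Changed? yes

Answer: yes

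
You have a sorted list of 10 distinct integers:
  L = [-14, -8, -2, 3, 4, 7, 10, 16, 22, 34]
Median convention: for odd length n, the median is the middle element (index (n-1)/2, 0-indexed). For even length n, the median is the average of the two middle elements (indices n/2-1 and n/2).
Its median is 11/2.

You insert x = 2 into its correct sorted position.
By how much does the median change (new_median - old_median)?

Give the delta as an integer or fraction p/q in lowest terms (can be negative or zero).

Old median = 11/2
After inserting x = 2: new sorted = [-14, -8, -2, 2, 3, 4, 7, 10, 16, 22, 34]
New median = 4
Delta = 4 - 11/2 = -3/2

Answer: -3/2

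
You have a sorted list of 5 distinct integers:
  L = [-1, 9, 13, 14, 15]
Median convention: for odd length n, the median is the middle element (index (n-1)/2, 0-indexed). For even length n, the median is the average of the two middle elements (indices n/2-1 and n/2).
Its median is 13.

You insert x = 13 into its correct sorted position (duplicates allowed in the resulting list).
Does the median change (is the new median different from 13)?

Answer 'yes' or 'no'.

Old median = 13
Insert x = 13
New median = 13
Changed? no

Answer: no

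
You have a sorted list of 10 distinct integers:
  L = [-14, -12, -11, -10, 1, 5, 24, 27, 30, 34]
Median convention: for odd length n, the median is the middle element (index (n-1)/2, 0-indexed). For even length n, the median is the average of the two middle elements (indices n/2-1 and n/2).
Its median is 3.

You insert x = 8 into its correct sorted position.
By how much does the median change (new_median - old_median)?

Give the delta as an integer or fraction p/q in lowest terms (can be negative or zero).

Old median = 3
After inserting x = 8: new sorted = [-14, -12, -11, -10, 1, 5, 8, 24, 27, 30, 34]
New median = 5
Delta = 5 - 3 = 2

Answer: 2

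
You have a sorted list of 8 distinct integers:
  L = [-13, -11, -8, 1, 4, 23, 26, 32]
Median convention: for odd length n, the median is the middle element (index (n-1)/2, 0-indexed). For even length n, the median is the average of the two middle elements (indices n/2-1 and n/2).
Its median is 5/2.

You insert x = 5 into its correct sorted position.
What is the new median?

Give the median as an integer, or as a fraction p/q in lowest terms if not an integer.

Answer: 4

Derivation:
Old list (sorted, length 8): [-13, -11, -8, 1, 4, 23, 26, 32]
Old median = 5/2
Insert x = 5
Old length even (8). Middle pair: indices 3,4 = 1,4.
New length odd (9). New median = single middle element.
x = 5: 5 elements are < x, 3 elements are > x.
New sorted list: [-13, -11, -8, 1, 4, 5, 23, 26, 32]
New median = 4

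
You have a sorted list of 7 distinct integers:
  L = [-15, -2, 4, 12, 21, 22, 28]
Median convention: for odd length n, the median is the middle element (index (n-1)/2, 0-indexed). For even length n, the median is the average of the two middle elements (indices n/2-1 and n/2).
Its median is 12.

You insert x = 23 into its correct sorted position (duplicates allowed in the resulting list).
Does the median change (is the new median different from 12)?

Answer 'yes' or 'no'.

Answer: yes

Derivation:
Old median = 12
Insert x = 23
New median = 33/2
Changed? yes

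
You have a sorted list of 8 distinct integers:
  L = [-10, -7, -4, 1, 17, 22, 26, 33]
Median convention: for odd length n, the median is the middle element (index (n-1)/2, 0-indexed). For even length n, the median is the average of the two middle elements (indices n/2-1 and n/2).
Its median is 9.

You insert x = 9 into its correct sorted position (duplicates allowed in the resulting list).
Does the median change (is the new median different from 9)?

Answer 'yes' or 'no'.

Answer: no

Derivation:
Old median = 9
Insert x = 9
New median = 9
Changed? no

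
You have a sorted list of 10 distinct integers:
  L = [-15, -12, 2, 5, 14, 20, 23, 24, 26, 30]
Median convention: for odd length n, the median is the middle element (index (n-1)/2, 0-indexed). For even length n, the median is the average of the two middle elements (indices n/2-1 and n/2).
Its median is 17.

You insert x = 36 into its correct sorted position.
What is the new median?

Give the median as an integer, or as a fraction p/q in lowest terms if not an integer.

Old list (sorted, length 10): [-15, -12, 2, 5, 14, 20, 23, 24, 26, 30]
Old median = 17
Insert x = 36
Old length even (10). Middle pair: indices 4,5 = 14,20.
New length odd (11). New median = single middle element.
x = 36: 10 elements are < x, 0 elements are > x.
New sorted list: [-15, -12, 2, 5, 14, 20, 23, 24, 26, 30, 36]
New median = 20

Answer: 20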